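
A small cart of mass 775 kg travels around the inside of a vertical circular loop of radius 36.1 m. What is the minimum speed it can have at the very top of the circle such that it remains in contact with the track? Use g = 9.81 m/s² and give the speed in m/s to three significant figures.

18.8 m/s

At the top, both weight mg and N point toward the centre: N + mg = mv²/r.
At minimum speed N → 0, so mg = mv_min²/r ⇒ v_min = √(g r) = √(9.81 × 36.1) = 18.82 m/s.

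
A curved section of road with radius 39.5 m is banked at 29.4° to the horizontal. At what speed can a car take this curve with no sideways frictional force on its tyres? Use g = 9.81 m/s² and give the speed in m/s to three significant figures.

14.8 m/s

On a frictionless banked curve, N sinθ = mv²/r and N cosθ = mg, so tanθ = v²/(rg).
v = √(r g tanθ) = √(39.5 × 9.81 × tan 29.4°) = √(39.5 × 9.81 × 0.5635) = √218.3 = 14.78 m/s.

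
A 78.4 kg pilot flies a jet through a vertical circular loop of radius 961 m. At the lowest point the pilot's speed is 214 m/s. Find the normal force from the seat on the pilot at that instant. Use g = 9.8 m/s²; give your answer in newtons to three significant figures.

At the lowest point, N points up (toward the centre) and the weight mg points down (away from the centre), so the net inward force is N − mg = mv²/r.
N = m(v²/r + g) = 78.4 × ((214)²/961 + 9.8) = 78.4 × (47.65 + 9.8) = 78.4 × 57.45 = 4504 N.

4500 N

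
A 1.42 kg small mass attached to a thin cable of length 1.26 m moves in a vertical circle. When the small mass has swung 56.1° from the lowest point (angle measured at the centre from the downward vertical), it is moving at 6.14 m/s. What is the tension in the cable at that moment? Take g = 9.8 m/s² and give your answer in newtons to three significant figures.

Take the radial direction toward the centre of the circle as positive. The component of the weight along the string toward the centre is −mg cos φ (φ measured from the bottom), so Newton's second law along the string gives T − mg cos φ = m v²/r.
cos 56.1° = 0.5577, so T = m(v²/r + g cos φ) = 1.42 × ((6.14)²/1.26 + 9.8 × 0.5577) = 1.42 × (29.92 + (5.466)) = 1.42 × 35.39 = 50.25 N.

50.2 N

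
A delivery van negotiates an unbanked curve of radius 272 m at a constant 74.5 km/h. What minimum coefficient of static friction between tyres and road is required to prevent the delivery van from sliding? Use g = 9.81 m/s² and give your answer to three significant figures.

0.160

v = 74.5/3.6 = 20.69 m/s.
Friction provides the centripetal force: μ_s m g = m v²/r, so μ_s = v²/(g r) = (20.69)²/(9.81 × 272) = 428.3/2668 = 0.1605.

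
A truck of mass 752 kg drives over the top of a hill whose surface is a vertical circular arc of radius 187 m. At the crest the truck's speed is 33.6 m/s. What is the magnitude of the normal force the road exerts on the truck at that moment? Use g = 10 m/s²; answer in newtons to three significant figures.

2980 N

At the crest the centripetal acceleration points downward (toward the centre of the arc), so mg − N = mv²/r.
N = m(g − v²/r) = 752 × (10.0 − (33.6)²/187) = 752 × (10.0 − 6.037) = 752 × 3.963 = 2980 N.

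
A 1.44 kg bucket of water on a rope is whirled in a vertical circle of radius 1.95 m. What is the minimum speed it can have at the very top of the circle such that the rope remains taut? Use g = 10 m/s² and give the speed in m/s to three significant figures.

4.42 m/s

At the top, both weight mg and T point toward the centre: T + mg = mv²/r.
At minimum speed T → 0, so mg = mv_min²/r ⇒ v_min = √(g r) = √(10.0 × 1.95) = 4.416 m/s.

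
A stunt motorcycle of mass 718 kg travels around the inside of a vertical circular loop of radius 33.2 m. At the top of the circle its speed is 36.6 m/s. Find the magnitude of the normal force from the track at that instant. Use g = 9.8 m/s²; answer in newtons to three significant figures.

21900 N

At the top, both N and the weight mg point inward (toward the centre), so N + mg = mv²/r.
N = m(v²/r − g) = 718 × ((36.6)²/33.2 − 9.8) = 718 × (40.35 − 9.8) = 718 × 30.55 = 21930 N.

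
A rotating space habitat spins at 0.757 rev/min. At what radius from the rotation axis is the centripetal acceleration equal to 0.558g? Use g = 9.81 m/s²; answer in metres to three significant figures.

ω = 0.757 rev/min × 2π/60 = 0.07927 rad/s.
a_c = ω²r = 0.558g ⇒ r = 0.558 × 9.81 / (0.07927)² = 5.474/0.006284 = 871.1 m.

871 m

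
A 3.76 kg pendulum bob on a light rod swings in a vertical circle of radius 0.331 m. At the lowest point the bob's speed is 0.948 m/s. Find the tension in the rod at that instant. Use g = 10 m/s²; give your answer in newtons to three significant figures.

47.8 N

At the lowest point, T points up (toward the centre) and the weight mg points down (away from the centre), so the net inward force is T − mg = mv²/r.
T = m(v²/r + g) = 3.76 × ((0.948)²/0.331 + 10.0) = 3.76 × (2.715 + 10.0) = 3.76 × 12.72 = 47.81 N.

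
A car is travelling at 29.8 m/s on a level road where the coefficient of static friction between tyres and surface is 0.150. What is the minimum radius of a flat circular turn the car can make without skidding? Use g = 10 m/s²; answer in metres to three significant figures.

At the limit, μ_s m g = m v²/r, so r_min = v²/(μ_s g) = (29.8)²/(0.150 × 10.0) = 888.0/1.500 = 592.0 m.

592 m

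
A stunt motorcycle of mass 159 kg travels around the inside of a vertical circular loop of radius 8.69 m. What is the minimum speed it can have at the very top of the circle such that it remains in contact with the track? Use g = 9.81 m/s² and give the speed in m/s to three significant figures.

9.23 m/s

At the top, both weight mg and N point toward the centre: N + mg = mv²/r.
At minimum speed N → 0, so mg = mv_min²/r ⇒ v_min = √(g r) = √(9.81 × 8.69) = 9.233 m/s.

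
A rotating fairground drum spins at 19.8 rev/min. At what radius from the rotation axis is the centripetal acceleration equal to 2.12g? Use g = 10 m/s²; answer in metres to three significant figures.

4.93 m

ω = 19.8 rev/min × 2π/60 = 2.073 rad/s.
a_c = ω²r = 2.12g ⇒ r = 2.12 × 10.0 / (2.073)² = 21.20/4.299 = 4.931 m.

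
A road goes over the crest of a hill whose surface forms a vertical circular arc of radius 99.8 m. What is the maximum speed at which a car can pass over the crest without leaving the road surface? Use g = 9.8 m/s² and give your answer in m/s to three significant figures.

At the crest the centre of the circle is below the car, so the net downward (centripetal) force is mg − N = mv²/r.
The car leaves the road when N → 0, giving v_max = √(g r) = √(9.8 × 99.8) = 31.27 m/s.

31.3 m/s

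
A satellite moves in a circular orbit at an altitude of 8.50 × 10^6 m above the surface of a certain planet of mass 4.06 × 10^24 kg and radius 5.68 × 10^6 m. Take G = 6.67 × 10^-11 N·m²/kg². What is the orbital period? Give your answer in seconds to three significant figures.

r = R + h = 5.68 × 10^6 + 8.50 × 10^6 = 1.418 × 10^7 m. Gravity provides the centripetal force: G M m / r² = m v² / r ⇒ v = √(GM/r) = 4370 m/s.
T = 2πr/v = 2π × 1.418 × 10^7 / 4370 = 20390 s.

20400 s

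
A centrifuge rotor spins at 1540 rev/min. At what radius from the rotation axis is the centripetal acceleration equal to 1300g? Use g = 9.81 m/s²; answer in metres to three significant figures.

0.490 m

ω = 1540 rev/min × 2π/60 = 161.3 rad/s.
a_c = ω²r = 1300g ⇒ r = 1300 × 9.81 / (161.3)² = 12750/26010 = 0.4904 m.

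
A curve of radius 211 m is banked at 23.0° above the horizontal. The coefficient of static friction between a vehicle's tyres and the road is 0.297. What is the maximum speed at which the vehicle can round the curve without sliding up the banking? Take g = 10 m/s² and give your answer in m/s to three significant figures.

At the maximum speed, friction acts down the slope at its limiting value f = μN. Radially (horizontal, toward centre): N sinθ + μN cosθ = mv²/r. Vertically: N cosθ − μN sinθ = mg.
Dividing: v² = r g (sinθ + μcosθ)/(cosθ − μsinθ).
sinθ + μcosθ = 0.3907 + 0.297×0.9205 = 0.6641; cosθ − μsinθ = 0.9205 − 0.297×0.3907 = 0.8045.
v² = 211 × 10.0 × 0.6641/0.8045 = 1742 m²/s², so v = 41.74 m/s.

41.7 m/s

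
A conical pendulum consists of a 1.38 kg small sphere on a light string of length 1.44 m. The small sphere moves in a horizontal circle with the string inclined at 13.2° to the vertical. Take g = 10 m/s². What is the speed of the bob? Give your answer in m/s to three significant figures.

0.878 m/s

The radius of the circle is r = L sinθ = 1.44 × sin 13.2° = 0.3288 m.
Horizontally T sinθ = mv²/r and vertically T cosθ = mg, so tanθ = v²/(rg).
v = √(r g tanθ) = √(0.3288 × 10.0 × 0.2345) = √0.7713 = 0.8782 m/s.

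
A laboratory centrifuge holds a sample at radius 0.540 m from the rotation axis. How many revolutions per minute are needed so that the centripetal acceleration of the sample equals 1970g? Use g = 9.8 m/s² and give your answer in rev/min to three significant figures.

1810 rev/min

Require ω²r = 1970g, so ω = √(1970 × 9.8/0.540) = 189.1 rad/s.
In rev/min: ω × 60/(2π) = 189.1 × 60/(2π) = 1806 rev/min.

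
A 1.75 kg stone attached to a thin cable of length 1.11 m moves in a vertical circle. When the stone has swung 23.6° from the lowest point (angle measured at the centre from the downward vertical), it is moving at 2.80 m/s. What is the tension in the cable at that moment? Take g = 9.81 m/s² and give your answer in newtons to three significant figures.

28.1 N

Take the radial direction toward the centre of the circle as positive. The component of the weight along the string toward the centre is −mg cos φ (φ measured from the bottom), so Newton's second law along the string gives T − mg cos φ = m v²/r.
cos 23.6° = 0.9164, so T = m(v²/r + g cos φ) = 1.75 × ((2.80)²/1.11 + 9.81 × 0.9164) = 1.75 × (7.063 + (8.990)) = 1.75 × 16.05 = 28.09 N.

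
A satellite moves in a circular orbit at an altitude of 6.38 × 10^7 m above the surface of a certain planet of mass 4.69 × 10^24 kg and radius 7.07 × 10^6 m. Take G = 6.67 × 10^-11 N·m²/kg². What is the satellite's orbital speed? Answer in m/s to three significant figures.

Orbital radius r = R + h = 7.07 × 10^6 + 6.38 × 10^7 = 7.087 × 10^7 m.
Gravity supplies the centripetal force: G M m / r² = m v² / r, so v = √(GM/r).
v = √(6.67 × 10^-11 × 4.69 × 10^24 / 7.087 × 10^7) = √(4.414 × 10^6) = 2101 m/s.

2100 m/s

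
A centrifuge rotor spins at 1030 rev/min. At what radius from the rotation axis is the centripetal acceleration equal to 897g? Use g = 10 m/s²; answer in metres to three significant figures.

0.771 m

ω = 1030 rev/min × 2π/60 = 107.9 rad/s.
a_c = ω²r = 897g ⇒ r = 897 × 10.0 / (107.9)² = 8970/11630 = 0.7710 m.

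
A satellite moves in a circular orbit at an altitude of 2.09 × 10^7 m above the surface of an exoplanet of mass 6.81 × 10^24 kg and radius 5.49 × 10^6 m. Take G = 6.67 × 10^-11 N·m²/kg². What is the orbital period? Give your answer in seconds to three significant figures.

40000 s

r = R + h = 5.49 × 10^6 + 2.09 × 10^7 = 2.639 × 10^7 m. Gravity provides the centripetal force: G M m / r² = m v² / r ⇒ v = √(GM/r) = 4149 m/s.
T = 2πr/v = 2π × 2.639 × 10^7 / 4149 = 39970 s.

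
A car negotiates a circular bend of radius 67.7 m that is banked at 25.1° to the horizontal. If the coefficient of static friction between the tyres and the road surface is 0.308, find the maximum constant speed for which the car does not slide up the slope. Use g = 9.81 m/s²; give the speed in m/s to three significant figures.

At the maximum speed, friction acts down the slope at its limiting value f = μN. Radially (horizontal, toward centre): N sinθ + μN cosθ = mv²/r. Vertically: N cosθ − μN sinθ = mg.
Dividing: v² = r g (sinθ + μcosθ)/(cosθ − μsinθ).
sinθ + μcosθ = 0.4242 + 0.308×0.9056 = 0.7031; cosθ − μsinθ = 0.9056 − 0.308×0.4242 = 0.7749.
v² = 67.7 × 9.81 × 0.7031/0.7749 = 602.6 m²/s², so v = 24.55 m/s.

24.5 m/s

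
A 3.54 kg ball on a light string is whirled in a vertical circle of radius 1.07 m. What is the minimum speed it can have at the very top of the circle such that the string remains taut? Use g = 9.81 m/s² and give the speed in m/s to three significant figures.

At the highest point the centre is directly below, so both the weight and T act inward: T + mg = mv²/r.
At minimum speed T → 0, so mg = mv_min²/r ⇒ v_min = √(g r) = √(9.81 × 1.07) = 3.240 m/s.

3.24 m/s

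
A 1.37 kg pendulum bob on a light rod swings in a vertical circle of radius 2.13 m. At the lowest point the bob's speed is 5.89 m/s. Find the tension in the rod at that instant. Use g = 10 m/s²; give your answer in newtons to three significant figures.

At the lowest point, T points up (toward the centre) and the weight mg points down (away from the centre), so the net inward force is T − mg = mv²/r.
T = m(v²/r + g) = 1.37 × ((5.89)²/2.13 + 10.0) = 1.37 × (16.29 + 10.0) = 1.37 × 26.29 = 36.01 N.

36.0 N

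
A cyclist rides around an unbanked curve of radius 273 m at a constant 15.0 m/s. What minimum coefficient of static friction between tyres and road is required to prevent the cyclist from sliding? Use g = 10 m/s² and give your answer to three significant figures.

Friction provides the centripetal force: μ_s m g = m v²/r, so μ_s = v²/(g r) = (15.00)²/(10.0 × 273) = 225.0/2730 = 0.08242.

0.0824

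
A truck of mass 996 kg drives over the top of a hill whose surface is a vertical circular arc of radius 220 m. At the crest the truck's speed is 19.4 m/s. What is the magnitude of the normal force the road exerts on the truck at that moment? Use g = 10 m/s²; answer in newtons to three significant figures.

At the crest the centripetal acceleration points downward (toward the centre of the arc), so mg − N = mv²/r.
N = m(g − v²/r) = 996 × (10.0 − (19.4)²/220) = 996 × (10.0 − 1.711) = 996 × 8.289 = 8256 N.

8260 N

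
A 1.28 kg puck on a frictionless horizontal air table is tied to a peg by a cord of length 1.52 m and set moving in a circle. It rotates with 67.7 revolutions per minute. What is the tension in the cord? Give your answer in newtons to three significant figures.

97.8 N

ω = 67.7 rev/min × 2π/60 = 7.090 rad/s, so v = ωr = 7.090 × 1.52 = 10.78 m/s.
The tension is the only horizontal force, so it supplies the full centripetal force: T = m v²/r = 1.28 × (10.78)²/1.52 = 1.28 × 116.1/1.52 = 97.79 N.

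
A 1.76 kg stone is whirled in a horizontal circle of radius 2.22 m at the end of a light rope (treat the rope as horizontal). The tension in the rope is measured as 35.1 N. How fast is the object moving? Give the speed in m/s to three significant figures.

6.65 m/s

T = m v²/r ⇒ v = √(T r / m) = √(35.1 × 2.22 / 1.76) = √44.27 = 6.654 m/s.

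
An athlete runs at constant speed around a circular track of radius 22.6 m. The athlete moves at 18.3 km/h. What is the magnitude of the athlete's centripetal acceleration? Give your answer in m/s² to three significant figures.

v = 18.3 km/h = 18.3/3.6 = 5.083 m/s.
a_c = v²/r = (5.083)²/22.6 = 25.84/22.6 = 1.143 m/s².

1.14 m/s²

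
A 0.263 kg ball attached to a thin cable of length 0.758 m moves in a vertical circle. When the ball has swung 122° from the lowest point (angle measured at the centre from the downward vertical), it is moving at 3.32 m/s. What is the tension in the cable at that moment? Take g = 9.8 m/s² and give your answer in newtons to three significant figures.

2.46 N

Take the radial direction toward the centre of the circle as positive. The component of the weight along the string toward the centre is −mg cos φ (φ measured from the bottom), so Newton's second law along the string gives T − mg cos φ = m v²/r.
cos 122° = -0.5299, so T = m(v²/r + g cos φ) = 0.263 × ((3.32)²/0.758 + 9.8 × -0.5299) = 0.263 × (14.54 + (-5.193)) = 0.263 × 9.348 = 2.459 N.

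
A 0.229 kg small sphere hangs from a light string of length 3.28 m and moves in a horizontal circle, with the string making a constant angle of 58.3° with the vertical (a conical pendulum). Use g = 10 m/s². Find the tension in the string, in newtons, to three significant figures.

Vertically the bob has no acceleration, so T cosθ = mg.
T = mg/cosθ = 0.229 × 10.0 / cos 58.3° = 2.290/0.5255 = 4.358 N.

4.36 N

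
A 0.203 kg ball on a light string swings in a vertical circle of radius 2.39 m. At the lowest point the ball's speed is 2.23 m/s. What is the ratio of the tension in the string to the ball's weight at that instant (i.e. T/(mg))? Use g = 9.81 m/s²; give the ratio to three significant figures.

1.21

At the bottom, T − mg = mv²/r, so T = m(v²/r + g) and T/(mg) = v²/(rg) + 1 = (2.23)²/(2.39 × 9.81) + 1 = 0.2121 + 1 = 1.212.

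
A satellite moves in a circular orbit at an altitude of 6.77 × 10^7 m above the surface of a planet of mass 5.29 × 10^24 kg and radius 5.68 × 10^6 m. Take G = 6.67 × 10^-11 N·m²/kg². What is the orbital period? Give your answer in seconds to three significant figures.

210000 s

r = R + h = 5.68 × 10^6 + 6.77 × 10^7 = 7.338 × 10^7 m. Gravity provides the centripetal force: G M m / r² = m v² / r ⇒ v = √(GM/r) = 2193 m/s.
T = 2πr/v = 2π × 7.338 × 10^7 / 2193 = 210300 s.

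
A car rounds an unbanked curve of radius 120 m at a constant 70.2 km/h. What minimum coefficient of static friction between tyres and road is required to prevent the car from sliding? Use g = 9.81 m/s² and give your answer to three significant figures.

v = 70.2/3.6 = 19.50 m/s.
Friction provides the centripetal force: μ_s m g = m v²/r, so μ_s = v²/(g r) = (19.50)²/(9.81 × 120) = 380.2/1177 = 0.3230.

0.323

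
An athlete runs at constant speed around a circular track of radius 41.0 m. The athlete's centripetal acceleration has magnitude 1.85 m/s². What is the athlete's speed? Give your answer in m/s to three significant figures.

8.71 m/s

a_c = v²/r ⇒ v = √(a_c · r) = √(1.85 × 41.0) = √75.85 = 8.709 m/s.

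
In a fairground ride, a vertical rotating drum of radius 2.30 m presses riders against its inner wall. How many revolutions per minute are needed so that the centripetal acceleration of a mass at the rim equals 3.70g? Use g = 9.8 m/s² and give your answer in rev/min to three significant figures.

37.9 rev/min

Require ω²r = 3.70g, so ω = √(3.70 × 9.8/2.30) = 3.971 rad/s.
In rev/min: ω × 60/(2π) = 3.971 × 60/(2π) = 37.92 rev/min.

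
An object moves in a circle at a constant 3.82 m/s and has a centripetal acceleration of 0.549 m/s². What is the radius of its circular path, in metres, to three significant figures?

a_c = v²/r ⇒ r = v²/a_c = (3.82)²/0.549 = 14.59/0.549 = 26.58 m.

26.6 m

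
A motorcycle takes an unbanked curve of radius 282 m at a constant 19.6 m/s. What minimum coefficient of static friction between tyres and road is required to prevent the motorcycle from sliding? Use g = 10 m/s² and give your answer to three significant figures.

0.136

Friction provides the centripetal force: μ_s m g = m v²/r, so μ_s = v²/(g r) = (19.60)²/(10.0 × 282) = 384.2/2820 = 0.1362.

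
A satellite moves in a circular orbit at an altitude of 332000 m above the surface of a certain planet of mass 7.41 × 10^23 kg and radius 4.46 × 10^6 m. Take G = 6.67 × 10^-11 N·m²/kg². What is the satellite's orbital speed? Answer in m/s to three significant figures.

Orbital radius r = R + h = 4.46 × 10^6 + 332000 = 4.792 × 10^6 m.
Gravity supplies the centripetal force: G M m / r² = m v² / r, so v = √(GM/r).
v = √(6.67 × 10^-11 × 7.41 × 10^23 / 4.792 × 10^6) = √(1.031 × 10^7) = 3212 m/s.

3210 m/s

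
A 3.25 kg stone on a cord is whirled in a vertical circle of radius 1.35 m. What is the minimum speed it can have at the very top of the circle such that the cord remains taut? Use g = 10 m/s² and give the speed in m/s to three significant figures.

3.67 m/s

At the highest point the centre is directly below, so both the weight and T act inward: T + mg = mv²/r.
At minimum speed T → 0, so mg = mv_min²/r ⇒ v_min = √(g r) = √(10.0 × 1.35) = 3.674 m/s.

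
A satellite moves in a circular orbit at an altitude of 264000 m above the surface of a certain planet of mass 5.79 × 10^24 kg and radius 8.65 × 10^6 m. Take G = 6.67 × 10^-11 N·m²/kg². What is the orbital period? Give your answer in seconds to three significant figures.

r = R + h = 8.65 × 10^6 + 264000 = 8.914 × 10^6 m. Gravity provides the centripetal force: G M m / r² = m v² / r ⇒ v = √(GM/r) = 6582 m/s.
T = 2πr/v = 2π × 8.914 × 10^6 / 6582 = 8509 s.

8510 s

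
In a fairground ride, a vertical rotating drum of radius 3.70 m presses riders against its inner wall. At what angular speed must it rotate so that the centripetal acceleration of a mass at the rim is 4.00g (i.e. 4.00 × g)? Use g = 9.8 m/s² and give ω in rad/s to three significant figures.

3.25 rad/s

Centripetal acceleration a_c = ω²r. Setting ω²r = 4.00g:
ω = √(4.00g / r) = √(4.00 × 9.8 / 3.70) = √10.59 = 3.255 rad/s.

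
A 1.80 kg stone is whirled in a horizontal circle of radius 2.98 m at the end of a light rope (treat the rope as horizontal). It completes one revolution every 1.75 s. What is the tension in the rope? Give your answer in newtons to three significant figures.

v = 2πr/T = 2π × 2.98/1.75 = 10.70 m/s.
The tension is the only horizontal force, so it supplies the full centripetal force: T = m v²/r = 1.80 × (10.70)²/2.98 = 1.80 × 114.5/2.98 = 69.15 N.

69.1 N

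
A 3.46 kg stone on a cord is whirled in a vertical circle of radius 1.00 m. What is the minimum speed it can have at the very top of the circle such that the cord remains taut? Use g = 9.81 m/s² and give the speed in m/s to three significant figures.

At the highest point the centre is directly below, so both the weight and T act inward: T + mg = mv²/r.
At minimum speed T → 0, so mg = mv_min²/r ⇒ v_min = √(g r) = √(9.81 × 1.00) = 3.132 m/s.

3.13 m/s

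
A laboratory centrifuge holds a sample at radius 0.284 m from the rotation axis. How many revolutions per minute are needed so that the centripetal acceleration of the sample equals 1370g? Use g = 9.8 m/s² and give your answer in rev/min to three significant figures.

2080 rev/min

Require ω²r = 1370g, so ω = √(1370 × 9.8/0.284) = 217.4 rad/s.
In rev/min: ω × 60/(2π) = 217.4 × 60/(2π) = 2076 rev/min.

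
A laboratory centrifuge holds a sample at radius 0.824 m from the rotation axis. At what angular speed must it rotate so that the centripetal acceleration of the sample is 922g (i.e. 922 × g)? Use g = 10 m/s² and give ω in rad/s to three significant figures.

Centripetal acceleration a_c = ω²r. Setting ω²r = 922g:
ω = √(922g / r) = √(922 × 10.0 / 0.824) = √11190 = 105.8 rad/s.

106 rad/s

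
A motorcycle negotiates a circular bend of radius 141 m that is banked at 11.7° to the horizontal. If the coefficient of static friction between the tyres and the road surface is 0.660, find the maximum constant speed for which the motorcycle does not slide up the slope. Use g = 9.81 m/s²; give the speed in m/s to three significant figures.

At the maximum speed, friction acts down the slope at its limiting value f = μN. Radially (horizontal, toward centre): N sinθ + μN cosθ = mv²/r. Vertically: N cosθ − μN sinθ = mg.
Dividing: v² = r g (sinθ + μcosθ)/(cosθ − μsinθ).
sinθ + μcosθ = 0.2028 + 0.660×0.9792 = 0.8491; cosθ − μsinθ = 0.9792 − 0.660×0.2028 = 0.8454.
v² = 141 × 9.81 × 0.8491/0.8454 = 1389 m²/s², so v = 37.27 m/s.

37.3 m/s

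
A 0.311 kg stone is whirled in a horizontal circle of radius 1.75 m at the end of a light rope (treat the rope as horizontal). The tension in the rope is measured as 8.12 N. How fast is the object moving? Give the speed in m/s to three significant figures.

6.76 m/s

T = m v²/r ⇒ v = √(T r / m) = √(8.12 × 1.75 / 0.311) = √45.69 = 6.760 m/s.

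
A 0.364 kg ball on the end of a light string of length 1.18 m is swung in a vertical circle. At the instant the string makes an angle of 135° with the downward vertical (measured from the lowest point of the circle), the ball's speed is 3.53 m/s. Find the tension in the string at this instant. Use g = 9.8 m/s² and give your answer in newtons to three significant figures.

1.32 N

Take the radial direction toward the centre of the circle as positive. The component of the weight along the string toward the centre is −mg cos φ (φ measured from the bottom), so Newton's second law along the string gives T − mg cos φ = m v²/r.
cos 135° = -0.7071, so T = m(v²/r + g cos φ) = 0.364 × ((3.53)²/1.18 + 9.8 × -0.7071) = 0.364 × (10.56 + (-6.930)) = 0.364 × 3.630 = 1.321 N.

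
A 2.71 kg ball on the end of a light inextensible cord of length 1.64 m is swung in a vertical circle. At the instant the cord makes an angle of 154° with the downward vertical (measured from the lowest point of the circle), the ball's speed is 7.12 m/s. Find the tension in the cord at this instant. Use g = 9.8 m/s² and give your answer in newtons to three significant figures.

Take the radial direction toward the centre of the circle as positive. The component of the weight along the string toward the centre is −mg cos φ (φ measured from the bottom), so Newton's second law along the string gives T − mg cos φ = m v²/r.
cos 154° = -0.8988, so T = m(v²/r + g cos φ) = 2.71 × ((7.12)²/1.64 + 9.8 × -0.8988) = 2.71 × (30.91 + (-8.808)) = 2.71 × 22.10 = 59.90 N.

59.9 N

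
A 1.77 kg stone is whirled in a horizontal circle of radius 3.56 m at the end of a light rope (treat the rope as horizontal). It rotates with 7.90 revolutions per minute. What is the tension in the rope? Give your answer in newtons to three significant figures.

4.31 N

ω = 7.90 rev/min × 2π/60 = 0.8273 rad/s, so v = ωr = 0.8273 × 3.56 = 2.945 m/s.
The tension is the only horizontal force, so it supplies the full centripetal force: T = m v²/r = 1.77 × (2.945)²/3.56 = 1.77 × 8.674/3.56 = 4.313 N.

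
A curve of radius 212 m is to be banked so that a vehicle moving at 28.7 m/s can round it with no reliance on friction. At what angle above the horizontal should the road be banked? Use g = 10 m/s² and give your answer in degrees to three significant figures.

With no friction, the horizontal component of the normal force provides the centripetal force: N sinθ = mv²/r, while N cosθ = mg vertically.
Dividing: tanθ = v²/(r g) = (28.7)²/(212 × 10.0) = 823.7/2120 = 0.3885.
θ = arctan(0.3885) = 21.23°.

21.2°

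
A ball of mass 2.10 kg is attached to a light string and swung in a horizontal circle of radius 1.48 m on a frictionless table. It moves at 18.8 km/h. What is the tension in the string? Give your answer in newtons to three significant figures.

v = 18.8 km/h = 18.8/3.6 = 5.222 m/s.
The tension is the only horizontal force, so it supplies the full centripetal force: T = m v²/r = 2.10 × (5.222)²/1.48 = 2.10 × 27.27/1.48 = 38.70 N.

38.7 N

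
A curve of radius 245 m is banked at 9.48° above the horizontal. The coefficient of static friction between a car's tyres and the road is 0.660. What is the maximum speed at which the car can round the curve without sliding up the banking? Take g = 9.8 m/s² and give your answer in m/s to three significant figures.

At the maximum speed, friction acts down the slope at its limiting value f = μN. Radially (horizontal, toward centre): N sinθ + μN cosθ = mv²/r. Vertically: N cosθ − μN sinθ = mg.
Dividing: v² = r g (sinθ + μcosθ)/(cosθ − μsinθ).
sinθ + μcosθ = 0.1647 + 0.660×0.9863 = 0.8157; cosθ − μsinθ = 0.9863 − 0.660×0.1647 = 0.8776.
v² = 245 × 9.8 × 0.8157/0.8776 = 2232 m²/s², so v = 47.24 m/s.

47.2 m/s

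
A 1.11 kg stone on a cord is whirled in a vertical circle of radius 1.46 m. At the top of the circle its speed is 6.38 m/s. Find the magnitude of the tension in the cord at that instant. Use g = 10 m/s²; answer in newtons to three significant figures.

19.8 N

At the top, both T and the weight mg point inward (toward the centre), so T + mg = mv²/r.
T = m(v²/r − g) = 1.11 × ((6.38)²/1.46 − 10.0) = 1.11 × (27.88 − 10.0) = 1.11 × 17.88 = 19.85 N.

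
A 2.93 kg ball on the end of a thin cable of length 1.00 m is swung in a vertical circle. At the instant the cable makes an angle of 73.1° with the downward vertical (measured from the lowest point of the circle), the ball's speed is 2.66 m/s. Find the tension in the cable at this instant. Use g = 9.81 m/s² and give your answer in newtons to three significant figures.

29.1 N

Take the radial direction toward the centre of the circle as positive. The component of the weight along the string toward the centre is −mg cos φ (φ measured from the bottom), so Newton's second law along the string gives T − mg cos φ = m v²/r.
cos 73.1° = 0.2907, so T = m(v²/r + g cos φ) = 2.93 × ((2.66)²/1.00 + 9.81 × 0.2907) = 2.93 × (7.076 + (2.852)) = 2.93 × 9.927 = 29.09 N.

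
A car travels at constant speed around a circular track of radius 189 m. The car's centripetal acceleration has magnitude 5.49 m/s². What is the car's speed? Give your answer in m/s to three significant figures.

32.2 m/s

a_c = v²/r ⇒ v = √(a_c · r) = √(5.49 × 189) = √1038 = 32.21 m/s.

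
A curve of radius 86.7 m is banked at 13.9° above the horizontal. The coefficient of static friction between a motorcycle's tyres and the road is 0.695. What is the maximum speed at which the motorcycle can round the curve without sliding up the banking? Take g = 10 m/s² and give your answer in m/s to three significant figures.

31.4 m/s

At the maximum speed, friction acts down the slope at its limiting value f = μN. Radially (horizontal, toward centre): N sinθ + μN cosθ = mv²/r. Vertically: N cosθ − μN sinθ = mg.
Dividing: v² = r g (sinθ + μcosθ)/(cosθ − μsinθ).
sinθ + μcosθ = 0.2402 + 0.695×0.9707 = 0.9149; cosθ − μsinθ = 0.9707 − 0.695×0.2402 = 0.8038.
v² = 86.7 × 10.0 × 0.9149/0.8038 = 986.9 m²/s², so v = 31.41 m/s.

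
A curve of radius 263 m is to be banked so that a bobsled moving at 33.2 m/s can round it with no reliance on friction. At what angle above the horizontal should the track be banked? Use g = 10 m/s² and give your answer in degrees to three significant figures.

22.7°

For a frictionless banked turn: horizontally N sinθ = mv²/r and vertically N cosθ = mg.
Dividing: tanθ = v²/(r g) = (33.2)²/(263 × 10.0) = 1102/2630 = 0.4191.
θ = arctan(0.4191) = 22.74°.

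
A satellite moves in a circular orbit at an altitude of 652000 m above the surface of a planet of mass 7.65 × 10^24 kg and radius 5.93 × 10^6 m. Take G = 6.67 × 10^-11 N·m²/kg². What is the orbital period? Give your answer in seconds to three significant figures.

4700 s

r = R + h = 5.93 × 10^6 + 652000 = 6.582 × 10^6 m. Gravity provides the centripetal force: G M m / r² = m v² / r ⇒ v = √(GM/r) = 8805 m/s.
T = 2πr/v = 2π × 6.582 × 10^6 / 8805 = 4697 s.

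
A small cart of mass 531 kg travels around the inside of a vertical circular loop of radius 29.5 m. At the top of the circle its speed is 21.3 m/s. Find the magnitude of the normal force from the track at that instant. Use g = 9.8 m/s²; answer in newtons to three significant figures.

At the top, both N and the weight mg point inward (toward the centre), so N + mg = mv²/r.
N = m(v²/r − g) = 531 × ((21.3)²/29.5 − 9.8) = 531 × (15.38 − 9.8) = 531 × 5.579 = 2963 N.

2960 N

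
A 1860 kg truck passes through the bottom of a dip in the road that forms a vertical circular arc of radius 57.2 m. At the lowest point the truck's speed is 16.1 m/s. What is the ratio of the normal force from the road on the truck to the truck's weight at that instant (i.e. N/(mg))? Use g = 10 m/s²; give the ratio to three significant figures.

1.45

At the bottom, N − mg = mv²/r, so N = m(v²/r + g) and N/(mg) = v²/(rg) + 1 = (16.1)²/(57.2 × 10.0) + 1 = 0.4532 + 1 = 1.453.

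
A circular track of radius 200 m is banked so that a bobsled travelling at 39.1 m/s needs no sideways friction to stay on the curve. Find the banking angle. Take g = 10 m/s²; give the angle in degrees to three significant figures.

37.4°

For a frictionless banked turn: horizontally N sinθ = mv²/r and vertically N cosθ = mg.
Dividing: tanθ = v²/(r g) = (39.1)²/(200 × 10.0) = 1529/2000 = 0.7644.
θ = arctan(0.7644) = 37.39°.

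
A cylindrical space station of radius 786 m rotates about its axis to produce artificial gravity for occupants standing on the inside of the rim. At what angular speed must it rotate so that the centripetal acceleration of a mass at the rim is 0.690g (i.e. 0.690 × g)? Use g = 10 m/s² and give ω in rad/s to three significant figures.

Centripetal acceleration a_c = ω²r. Setting ω²r = 0.690g:
ω = √(0.690g / r) = √(0.690 × 10.0 / 786) = √0.008779 = 0.09369 rad/s.

0.0937 rad/s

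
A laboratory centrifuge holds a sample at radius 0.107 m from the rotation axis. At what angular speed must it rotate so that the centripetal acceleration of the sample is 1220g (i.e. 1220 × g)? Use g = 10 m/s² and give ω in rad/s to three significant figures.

Centripetal acceleration a_c = ω²r. Setting ω²r = 1220g:
ω = √(1220g / r) = √(1220 × 10.0 / 0.107) = √114000 = 337.7 rad/s.

338 rad/s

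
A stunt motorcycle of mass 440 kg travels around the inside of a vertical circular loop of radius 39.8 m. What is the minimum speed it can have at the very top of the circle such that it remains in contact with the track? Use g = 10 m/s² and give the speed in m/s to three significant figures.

At the highest point the centre is directly below, so both the weight and N act inward: N + mg = mv²/r.
At minimum speed N → 0, so mg = mv_min²/r ⇒ v_min = √(g r) = √(10.0 × 39.8) = 19.95 m/s.

19.9 m/s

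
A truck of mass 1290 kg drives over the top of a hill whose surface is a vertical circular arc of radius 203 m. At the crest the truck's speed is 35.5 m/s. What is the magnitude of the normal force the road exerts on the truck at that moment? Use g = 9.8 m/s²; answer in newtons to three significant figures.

At the crest the centripetal acceleration points downward (toward the centre of the arc), so mg − N = mv²/r.
N = m(g − v²/r) = 1290 × (9.8 − (35.5)²/203) = 1290 × (9.8 − 6.208) = 1290 × 3.592 = 4634 N.

4630 N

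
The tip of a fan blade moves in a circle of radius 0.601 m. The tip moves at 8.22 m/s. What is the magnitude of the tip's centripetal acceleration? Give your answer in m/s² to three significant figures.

112 m/s²

a_c = v²/r = (8.220)²/0.601 = 67.57/0.601 = 112.4 m/s².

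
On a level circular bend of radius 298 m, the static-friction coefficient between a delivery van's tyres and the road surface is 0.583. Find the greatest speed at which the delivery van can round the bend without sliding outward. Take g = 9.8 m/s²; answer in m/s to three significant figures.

Friction provides the centripetal force on a flat curve. At maximum speed it is at its limiting value: μ_s m g = m v²/r.
Mass cancels: v_max = √(μ_s g r) = √(0.583 × 9.8 × 298) = √1703 = 41.26 m/s.

41.3 m/s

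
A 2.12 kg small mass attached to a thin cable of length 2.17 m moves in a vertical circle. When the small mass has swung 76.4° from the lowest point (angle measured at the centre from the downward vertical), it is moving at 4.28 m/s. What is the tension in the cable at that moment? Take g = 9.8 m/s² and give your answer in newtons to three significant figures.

22.8 N

Take the radial direction toward the centre of the circle as positive. The component of the weight along the string toward the centre is −mg cos φ (φ measured from the bottom), so Newton's second law along the string gives T − mg cos φ = m v²/r.
cos 76.4° = 0.2351, so T = m(v²/r + g cos φ) = 2.12 × ((4.28)²/2.17 + 9.8 × 0.2351) = 2.12 × (8.442 + (2.304)) = 2.12 × 10.75 = 22.78 N.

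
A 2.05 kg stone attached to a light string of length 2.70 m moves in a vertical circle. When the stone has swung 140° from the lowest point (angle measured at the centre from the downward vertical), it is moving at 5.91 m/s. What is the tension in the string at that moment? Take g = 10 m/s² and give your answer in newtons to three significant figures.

10.8 N

Take the radial direction toward the centre of the circle as positive. The component of the weight along the string toward the centre is −mg cos φ (φ measured from the bottom), so Newton's second law along the string gives T − mg cos φ = m v²/r.
cos 140° = -0.7660, so T = m(v²/r + g cos φ) = 2.05 × ((5.91)²/2.70 + 10.0 × -0.7660) = 2.05 × (12.94 + (-7.660)) = 2.05 × 5.276 = 10.82 N.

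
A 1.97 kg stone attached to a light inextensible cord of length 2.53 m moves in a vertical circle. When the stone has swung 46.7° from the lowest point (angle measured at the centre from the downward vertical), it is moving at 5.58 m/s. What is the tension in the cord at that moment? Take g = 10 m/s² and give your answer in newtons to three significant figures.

Take the radial direction toward the centre of the circle as positive. The component of the weight along the string toward the centre is −mg cos φ (φ measured from the bottom), so Newton's second law along the string gives T − mg cos φ = m v²/r.
cos 46.7° = 0.6858, so T = m(v²/r + g cos φ) = 1.97 × ((5.58)²/2.53 + 10.0 × 0.6858) = 1.97 × (12.31 + (6.858)) = 1.97 × 19.17 = 37.76 N.

37.8 N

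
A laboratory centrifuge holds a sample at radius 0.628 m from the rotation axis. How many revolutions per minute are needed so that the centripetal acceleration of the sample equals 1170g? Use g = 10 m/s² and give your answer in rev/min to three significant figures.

Require ω²r = 1170g, so ω = √(1170 × 10.0/0.628) = 136.5 rad/s.
In rev/min: ω × 60/(2π) = 136.5 × 60/(2π) = 1303 rev/min.

1300 rev/min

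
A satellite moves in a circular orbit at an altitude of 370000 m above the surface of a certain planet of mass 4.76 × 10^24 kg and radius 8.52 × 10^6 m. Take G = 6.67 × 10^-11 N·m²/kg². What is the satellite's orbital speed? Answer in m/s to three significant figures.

5980 m/s

Orbital radius r = R + h = 8.52 × 10^6 + 370000 = 8.890 × 10^6 m.
Gravity supplies the centripetal force: G M m / r² = m v² / r, so v = √(GM/r).
v = √(6.67 × 10^-11 × 4.76 × 10^24 / 8.890 × 10^6) = √(3.571 × 10^7) = 5976 m/s.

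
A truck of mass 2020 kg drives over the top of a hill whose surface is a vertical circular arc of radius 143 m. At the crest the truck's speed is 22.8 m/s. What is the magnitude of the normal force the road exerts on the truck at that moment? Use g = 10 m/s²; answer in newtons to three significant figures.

At the crest the centripetal acceleration points downward (toward the centre of the arc), so mg − N = mv²/r.
N = m(g − v²/r) = 2020 × (10.0 − (22.8)²/143) = 2020 × (10.0 − 3.635) = 2020 × 6.365 = 12860 N.

12900 N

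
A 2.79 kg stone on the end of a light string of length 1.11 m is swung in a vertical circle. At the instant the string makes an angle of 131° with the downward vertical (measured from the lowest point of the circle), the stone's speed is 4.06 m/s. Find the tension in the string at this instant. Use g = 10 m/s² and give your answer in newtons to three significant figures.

Take the radial direction toward the centre of the circle as positive. The component of the weight along the string toward the centre is −mg cos φ (φ measured from the bottom), so Newton's second law along the string gives T − mg cos φ = m v²/r.
cos 131° = -0.6561, so T = m(v²/r + g cos φ) = 2.79 × ((4.06)²/1.11 + 10.0 × -0.6561) = 2.79 × (14.85 + (-6.561)) = 2.79 × 8.289 = 23.13 N.

23.1 N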